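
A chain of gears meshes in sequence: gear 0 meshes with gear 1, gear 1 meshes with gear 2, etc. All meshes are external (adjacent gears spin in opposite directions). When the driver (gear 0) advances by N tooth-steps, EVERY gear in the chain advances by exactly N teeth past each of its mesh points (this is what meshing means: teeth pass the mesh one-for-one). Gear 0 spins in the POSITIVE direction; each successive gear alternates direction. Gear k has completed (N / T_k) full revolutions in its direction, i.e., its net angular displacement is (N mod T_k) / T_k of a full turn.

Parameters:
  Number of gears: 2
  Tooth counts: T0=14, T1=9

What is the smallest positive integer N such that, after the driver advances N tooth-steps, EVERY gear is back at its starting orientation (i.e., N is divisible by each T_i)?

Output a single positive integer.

Answer: 126

Derivation:
Gear k returns to start when N is a multiple of T_k.
All gears at start simultaneously when N is a common multiple of [14, 9]; the smallest such N is lcm(14, 9).
Start: lcm = T0 = 14
Fold in T1=9: gcd(14, 9) = 1; lcm(14, 9) = 14 * 9 / 1 = 126 / 1 = 126
Full cycle length = 126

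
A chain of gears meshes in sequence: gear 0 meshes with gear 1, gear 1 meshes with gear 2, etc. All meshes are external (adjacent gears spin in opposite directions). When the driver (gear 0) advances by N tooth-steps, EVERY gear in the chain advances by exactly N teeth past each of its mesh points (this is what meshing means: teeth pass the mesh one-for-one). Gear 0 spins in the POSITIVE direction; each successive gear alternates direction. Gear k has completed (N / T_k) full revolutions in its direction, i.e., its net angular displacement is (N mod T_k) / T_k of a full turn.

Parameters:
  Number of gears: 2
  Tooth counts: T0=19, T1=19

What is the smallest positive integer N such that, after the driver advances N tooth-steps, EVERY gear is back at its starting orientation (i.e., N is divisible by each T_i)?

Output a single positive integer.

Answer: 19

Derivation:
Gear k returns to start when N is a multiple of T_k.
All gears at start simultaneously when N is a common multiple of [19, 19]; the smallest such N is lcm(19, 19).
Start: lcm = T0 = 19
Fold in T1=19: gcd(19, 19) = 19; lcm(19, 19) = 19 * 19 / 19 = 361 / 19 = 19
Full cycle length = 19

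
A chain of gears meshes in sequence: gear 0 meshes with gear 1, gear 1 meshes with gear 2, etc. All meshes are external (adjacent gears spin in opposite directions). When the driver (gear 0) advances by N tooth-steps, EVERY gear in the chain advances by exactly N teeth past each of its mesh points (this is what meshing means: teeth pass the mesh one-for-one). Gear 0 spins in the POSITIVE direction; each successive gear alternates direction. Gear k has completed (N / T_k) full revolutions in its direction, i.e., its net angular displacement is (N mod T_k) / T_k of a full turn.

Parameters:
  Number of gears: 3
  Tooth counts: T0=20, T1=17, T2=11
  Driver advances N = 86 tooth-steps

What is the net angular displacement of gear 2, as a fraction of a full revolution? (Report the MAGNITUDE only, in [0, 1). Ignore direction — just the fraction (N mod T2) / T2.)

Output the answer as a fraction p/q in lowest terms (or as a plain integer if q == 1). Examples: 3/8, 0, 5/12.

Answer: 9/11

Derivation:
Chain of 3 gears, tooth counts: [20, 17, 11]
  gear 0: T0=20, direction=positive, advance = 86 mod 20 = 6 teeth = 6/20 turn
  gear 1: T1=17, direction=negative, advance = 86 mod 17 = 1 teeth = 1/17 turn
  gear 2: T2=11, direction=positive, advance = 86 mod 11 = 9 teeth = 9/11 turn
Gear 2: 86 mod 11 = 9
Fraction = 9 / 11 = 9/11 (gcd(9,11)=1) = 9/11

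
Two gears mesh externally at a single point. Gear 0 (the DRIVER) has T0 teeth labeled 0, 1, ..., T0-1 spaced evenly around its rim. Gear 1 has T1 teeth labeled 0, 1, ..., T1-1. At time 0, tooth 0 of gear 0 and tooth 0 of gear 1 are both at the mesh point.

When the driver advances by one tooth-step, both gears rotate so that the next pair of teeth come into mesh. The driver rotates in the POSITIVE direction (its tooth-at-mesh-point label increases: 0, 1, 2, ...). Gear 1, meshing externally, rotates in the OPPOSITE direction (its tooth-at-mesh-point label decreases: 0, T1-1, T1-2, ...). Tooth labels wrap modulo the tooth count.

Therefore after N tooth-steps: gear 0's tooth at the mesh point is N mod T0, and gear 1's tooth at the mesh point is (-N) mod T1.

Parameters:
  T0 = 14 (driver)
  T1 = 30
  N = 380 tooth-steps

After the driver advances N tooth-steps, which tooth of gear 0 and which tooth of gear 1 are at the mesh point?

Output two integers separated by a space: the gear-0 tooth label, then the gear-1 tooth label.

Answer: 2 10

Derivation:
Gear 0 (driver, T0=14): tooth at mesh = N mod T0
  380 = 27 * 14 + 2, so 380 mod 14 = 2
  gear 0 tooth = 2
Gear 1 (driven, T1=30): tooth at mesh = (-N) mod T1
  380 = 12 * 30 + 20, so 380 mod 30 = 20
  (-380) mod 30 = (-20) mod 30 = 30 - 20 = 10
Mesh after 380 steps: gear-0 tooth 2 meets gear-1 tooth 10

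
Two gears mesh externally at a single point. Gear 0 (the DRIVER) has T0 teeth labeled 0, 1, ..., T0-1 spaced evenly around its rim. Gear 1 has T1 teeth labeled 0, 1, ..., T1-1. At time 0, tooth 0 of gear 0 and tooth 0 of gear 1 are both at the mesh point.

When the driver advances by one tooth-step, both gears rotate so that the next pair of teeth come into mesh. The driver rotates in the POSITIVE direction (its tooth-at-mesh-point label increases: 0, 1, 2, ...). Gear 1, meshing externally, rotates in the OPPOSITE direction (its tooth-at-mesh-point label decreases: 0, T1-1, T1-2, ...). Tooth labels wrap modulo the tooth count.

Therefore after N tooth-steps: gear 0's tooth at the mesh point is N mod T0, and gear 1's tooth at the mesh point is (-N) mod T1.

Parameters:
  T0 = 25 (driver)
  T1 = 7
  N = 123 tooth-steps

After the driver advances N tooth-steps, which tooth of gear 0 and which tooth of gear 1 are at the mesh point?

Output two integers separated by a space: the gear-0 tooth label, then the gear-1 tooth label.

Answer: 23 3

Derivation:
Gear 0 (driver, T0=25): tooth at mesh = N mod T0
  123 = 4 * 25 + 23, so 123 mod 25 = 23
  gear 0 tooth = 23
Gear 1 (driven, T1=7): tooth at mesh = (-N) mod T1
  123 = 17 * 7 + 4, so 123 mod 7 = 4
  (-123) mod 7 = (-4) mod 7 = 7 - 4 = 3
Mesh after 123 steps: gear-0 tooth 23 meets gear-1 tooth 3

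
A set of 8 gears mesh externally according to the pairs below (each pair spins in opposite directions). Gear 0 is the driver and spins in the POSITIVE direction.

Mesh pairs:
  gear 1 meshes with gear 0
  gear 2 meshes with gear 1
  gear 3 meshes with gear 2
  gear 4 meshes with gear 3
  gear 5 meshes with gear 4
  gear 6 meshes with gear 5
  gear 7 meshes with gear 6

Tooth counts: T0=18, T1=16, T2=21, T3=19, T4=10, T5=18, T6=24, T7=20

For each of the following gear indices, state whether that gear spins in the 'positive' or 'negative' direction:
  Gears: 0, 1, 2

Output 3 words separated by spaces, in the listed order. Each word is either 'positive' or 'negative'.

Gear 0 (driver): positive (depth 0)
  gear 1: meshes with gear 0 -> depth 1 -> negative (opposite of gear 0)
  gear 2: meshes with gear 1 -> depth 2 -> positive (opposite of gear 1)
  gear 3: meshes with gear 2 -> depth 3 -> negative (opposite of gear 2)
  gear 4: meshes with gear 3 -> depth 4 -> positive (opposite of gear 3)
  gear 5: meshes with gear 4 -> depth 5 -> negative (opposite of gear 4)
  gear 6: meshes with gear 5 -> depth 6 -> positive (opposite of gear 5)
  gear 7: meshes with gear 6 -> depth 7 -> negative (opposite of gear 6)
Queried indices 0, 1, 2 -> positive, negative, positive

Answer: positive negative positive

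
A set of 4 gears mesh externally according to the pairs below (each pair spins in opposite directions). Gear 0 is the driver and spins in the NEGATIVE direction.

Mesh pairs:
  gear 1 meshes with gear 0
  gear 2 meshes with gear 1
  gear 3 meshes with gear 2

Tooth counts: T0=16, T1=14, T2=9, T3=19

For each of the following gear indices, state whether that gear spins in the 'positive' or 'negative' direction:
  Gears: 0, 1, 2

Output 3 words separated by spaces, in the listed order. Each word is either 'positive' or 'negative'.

Answer: negative positive negative

Derivation:
Gear 0 (driver): negative (depth 0)
  gear 1: meshes with gear 0 -> depth 1 -> positive (opposite of gear 0)
  gear 2: meshes with gear 1 -> depth 2 -> negative (opposite of gear 1)
  gear 3: meshes with gear 2 -> depth 3 -> positive (opposite of gear 2)
Queried indices 0, 1, 2 -> negative, positive, negative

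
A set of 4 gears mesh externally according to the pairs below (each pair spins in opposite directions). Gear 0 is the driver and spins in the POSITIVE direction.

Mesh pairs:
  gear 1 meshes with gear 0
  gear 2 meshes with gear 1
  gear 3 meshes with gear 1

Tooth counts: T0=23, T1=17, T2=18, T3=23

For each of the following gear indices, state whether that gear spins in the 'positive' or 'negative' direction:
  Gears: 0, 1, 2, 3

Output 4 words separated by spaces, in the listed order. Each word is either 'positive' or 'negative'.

Gear 0 (driver): positive (depth 0)
  gear 1: meshes with gear 0 -> depth 1 -> negative (opposite of gear 0)
  gear 2: meshes with gear 1 -> depth 2 -> positive (opposite of gear 1)
  gear 3: meshes with gear 1 -> depth 2 -> positive (opposite of gear 1)
Queried indices 0, 1, 2, 3 -> positive, negative, positive, positive

Answer: positive negative positive positive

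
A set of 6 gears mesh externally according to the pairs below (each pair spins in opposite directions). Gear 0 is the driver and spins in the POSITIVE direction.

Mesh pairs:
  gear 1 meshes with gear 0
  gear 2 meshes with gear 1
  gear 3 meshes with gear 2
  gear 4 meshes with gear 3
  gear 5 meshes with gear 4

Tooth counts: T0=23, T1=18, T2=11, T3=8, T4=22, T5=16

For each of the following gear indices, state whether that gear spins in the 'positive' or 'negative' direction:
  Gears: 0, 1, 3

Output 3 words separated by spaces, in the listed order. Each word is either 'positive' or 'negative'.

Gear 0 (driver): positive (depth 0)
  gear 1: meshes with gear 0 -> depth 1 -> negative (opposite of gear 0)
  gear 2: meshes with gear 1 -> depth 2 -> positive (opposite of gear 1)
  gear 3: meshes with gear 2 -> depth 3 -> negative (opposite of gear 2)
  gear 4: meshes with gear 3 -> depth 4 -> positive (opposite of gear 3)
  gear 5: meshes with gear 4 -> depth 5 -> negative (opposite of gear 4)
Queried indices 0, 1, 3 -> positive, negative, negative

Answer: positive negative negative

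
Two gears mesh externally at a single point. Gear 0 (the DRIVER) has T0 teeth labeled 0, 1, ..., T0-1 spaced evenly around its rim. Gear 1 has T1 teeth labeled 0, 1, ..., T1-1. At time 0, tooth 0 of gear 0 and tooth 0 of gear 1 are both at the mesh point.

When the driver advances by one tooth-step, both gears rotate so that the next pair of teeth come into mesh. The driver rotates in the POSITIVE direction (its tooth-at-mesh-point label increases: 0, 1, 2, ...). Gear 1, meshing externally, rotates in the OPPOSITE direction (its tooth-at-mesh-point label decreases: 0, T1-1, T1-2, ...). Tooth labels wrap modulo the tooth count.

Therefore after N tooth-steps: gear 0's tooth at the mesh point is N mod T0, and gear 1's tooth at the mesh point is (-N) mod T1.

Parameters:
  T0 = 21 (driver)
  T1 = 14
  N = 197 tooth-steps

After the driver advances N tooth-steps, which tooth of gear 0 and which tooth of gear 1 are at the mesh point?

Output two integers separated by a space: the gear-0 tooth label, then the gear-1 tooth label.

Gear 0 (driver, T0=21): tooth at mesh = N mod T0
  197 = 9 * 21 + 8, so 197 mod 21 = 8
  gear 0 tooth = 8
Gear 1 (driven, T1=14): tooth at mesh = (-N) mod T1
  197 = 14 * 14 + 1, so 197 mod 14 = 1
  (-197) mod 14 = (-1) mod 14 = 14 - 1 = 13
Mesh after 197 steps: gear-0 tooth 8 meets gear-1 tooth 13

Answer: 8 13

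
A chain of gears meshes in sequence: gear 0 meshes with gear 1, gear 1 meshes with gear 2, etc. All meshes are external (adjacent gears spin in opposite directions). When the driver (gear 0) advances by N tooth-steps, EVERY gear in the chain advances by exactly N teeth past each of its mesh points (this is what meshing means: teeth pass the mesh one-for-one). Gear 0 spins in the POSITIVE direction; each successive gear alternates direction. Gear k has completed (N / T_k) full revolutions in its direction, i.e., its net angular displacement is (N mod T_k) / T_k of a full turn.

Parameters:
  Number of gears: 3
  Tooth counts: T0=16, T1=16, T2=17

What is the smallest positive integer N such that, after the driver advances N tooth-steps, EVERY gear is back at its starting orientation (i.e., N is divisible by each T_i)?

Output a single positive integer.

Answer: 272

Derivation:
Gear k returns to start when N is a multiple of T_k.
All gears at start simultaneously when N is a common multiple of [16, 16, 17]; the smallest such N is lcm(16, 16, 17).
Start: lcm = T0 = 16
Fold in T1=16: gcd(16, 16) = 16; lcm(16, 16) = 16 * 16 / 16 = 256 / 16 = 16
Fold in T2=17: gcd(16, 17) = 1; lcm(16, 17) = 16 * 17 / 1 = 272 / 1 = 272
Full cycle length = 272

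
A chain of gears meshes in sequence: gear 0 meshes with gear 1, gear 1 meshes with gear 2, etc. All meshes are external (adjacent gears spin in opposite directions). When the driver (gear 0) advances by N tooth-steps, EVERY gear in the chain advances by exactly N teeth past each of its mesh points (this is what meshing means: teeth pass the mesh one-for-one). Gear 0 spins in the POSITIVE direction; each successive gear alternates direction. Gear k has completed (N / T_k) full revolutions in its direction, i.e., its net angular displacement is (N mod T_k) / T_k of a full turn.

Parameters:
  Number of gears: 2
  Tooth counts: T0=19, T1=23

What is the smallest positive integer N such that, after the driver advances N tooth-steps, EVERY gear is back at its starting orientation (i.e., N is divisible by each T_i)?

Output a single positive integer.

Gear k returns to start when N is a multiple of T_k.
All gears at start simultaneously when N is a common multiple of [19, 23]; the smallest such N is lcm(19, 23).
Start: lcm = T0 = 19
Fold in T1=23: gcd(19, 23) = 1; lcm(19, 23) = 19 * 23 / 1 = 437 / 1 = 437
Full cycle length = 437

Answer: 437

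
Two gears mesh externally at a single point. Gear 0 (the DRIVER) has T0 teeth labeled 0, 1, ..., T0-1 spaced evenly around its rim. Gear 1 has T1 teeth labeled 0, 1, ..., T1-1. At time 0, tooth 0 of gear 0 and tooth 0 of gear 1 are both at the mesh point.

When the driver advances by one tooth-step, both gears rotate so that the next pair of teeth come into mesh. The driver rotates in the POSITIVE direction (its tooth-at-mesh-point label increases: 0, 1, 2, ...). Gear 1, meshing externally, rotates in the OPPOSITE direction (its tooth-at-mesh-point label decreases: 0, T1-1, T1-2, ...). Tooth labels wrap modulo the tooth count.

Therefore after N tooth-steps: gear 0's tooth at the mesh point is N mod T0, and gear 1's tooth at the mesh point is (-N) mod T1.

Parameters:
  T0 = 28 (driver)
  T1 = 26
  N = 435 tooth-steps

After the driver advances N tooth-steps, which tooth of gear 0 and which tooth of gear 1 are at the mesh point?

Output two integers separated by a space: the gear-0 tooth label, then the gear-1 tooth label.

Answer: 15 7

Derivation:
Gear 0 (driver, T0=28): tooth at mesh = N mod T0
  435 = 15 * 28 + 15, so 435 mod 28 = 15
  gear 0 tooth = 15
Gear 1 (driven, T1=26): tooth at mesh = (-N) mod T1
  435 = 16 * 26 + 19, so 435 mod 26 = 19
  (-435) mod 26 = (-19) mod 26 = 26 - 19 = 7
Mesh after 435 steps: gear-0 tooth 15 meets gear-1 tooth 7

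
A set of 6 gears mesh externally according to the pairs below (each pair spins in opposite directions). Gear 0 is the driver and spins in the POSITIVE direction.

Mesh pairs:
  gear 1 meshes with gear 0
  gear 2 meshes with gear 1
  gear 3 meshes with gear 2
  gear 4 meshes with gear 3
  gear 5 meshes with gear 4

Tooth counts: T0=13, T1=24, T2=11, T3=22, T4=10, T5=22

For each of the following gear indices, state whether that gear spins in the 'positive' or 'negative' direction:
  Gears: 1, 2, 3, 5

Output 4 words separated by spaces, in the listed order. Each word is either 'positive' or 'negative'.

Gear 0 (driver): positive (depth 0)
  gear 1: meshes with gear 0 -> depth 1 -> negative (opposite of gear 0)
  gear 2: meshes with gear 1 -> depth 2 -> positive (opposite of gear 1)
  gear 3: meshes with gear 2 -> depth 3 -> negative (opposite of gear 2)
  gear 4: meshes with gear 3 -> depth 4 -> positive (opposite of gear 3)
  gear 5: meshes with gear 4 -> depth 5 -> negative (opposite of gear 4)
Queried indices 1, 2, 3, 5 -> negative, positive, negative, negative

Answer: negative positive negative negative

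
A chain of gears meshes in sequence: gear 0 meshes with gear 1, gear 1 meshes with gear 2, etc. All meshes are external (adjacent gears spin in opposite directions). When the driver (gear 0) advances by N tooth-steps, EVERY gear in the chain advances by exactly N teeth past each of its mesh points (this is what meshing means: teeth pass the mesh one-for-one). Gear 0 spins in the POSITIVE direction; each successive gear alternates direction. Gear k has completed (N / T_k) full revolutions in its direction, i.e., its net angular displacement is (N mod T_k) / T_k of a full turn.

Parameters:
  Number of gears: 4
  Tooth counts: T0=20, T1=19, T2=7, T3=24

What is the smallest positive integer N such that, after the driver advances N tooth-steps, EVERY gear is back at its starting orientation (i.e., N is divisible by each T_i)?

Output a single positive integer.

Answer: 15960

Derivation:
Gear k returns to start when N is a multiple of T_k.
All gears at start simultaneously when N is a common multiple of [20, 19, 7, 24]; the smallest such N is lcm(20, 19, 7, 24).
Start: lcm = T0 = 20
Fold in T1=19: gcd(20, 19) = 1; lcm(20, 19) = 20 * 19 / 1 = 380 / 1 = 380
Fold in T2=7: gcd(380, 7) = 1; lcm(380, 7) = 380 * 7 / 1 = 2660 / 1 = 2660
Fold in T3=24: gcd(2660, 24) = 4; lcm(2660, 24) = 2660 * 24 / 4 = 63840 / 4 = 15960
Full cycle length = 15960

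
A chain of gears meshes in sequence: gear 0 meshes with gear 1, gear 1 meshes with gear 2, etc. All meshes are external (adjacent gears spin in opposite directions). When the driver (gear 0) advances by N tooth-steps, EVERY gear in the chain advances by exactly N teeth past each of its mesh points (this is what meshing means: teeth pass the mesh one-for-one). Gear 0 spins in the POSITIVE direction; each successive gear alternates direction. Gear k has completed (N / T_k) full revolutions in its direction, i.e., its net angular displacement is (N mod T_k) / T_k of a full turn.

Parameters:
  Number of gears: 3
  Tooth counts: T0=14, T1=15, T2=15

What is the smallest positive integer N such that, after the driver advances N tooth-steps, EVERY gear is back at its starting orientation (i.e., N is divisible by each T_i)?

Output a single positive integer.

Answer: 210

Derivation:
Gear k returns to start when N is a multiple of T_k.
All gears at start simultaneously when N is a common multiple of [14, 15, 15]; the smallest such N is lcm(14, 15, 15).
Start: lcm = T0 = 14
Fold in T1=15: gcd(14, 15) = 1; lcm(14, 15) = 14 * 15 / 1 = 210 / 1 = 210
Fold in T2=15: gcd(210, 15) = 15; lcm(210, 15) = 210 * 15 / 15 = 3150 / 15 = 210
Full cycle length = 210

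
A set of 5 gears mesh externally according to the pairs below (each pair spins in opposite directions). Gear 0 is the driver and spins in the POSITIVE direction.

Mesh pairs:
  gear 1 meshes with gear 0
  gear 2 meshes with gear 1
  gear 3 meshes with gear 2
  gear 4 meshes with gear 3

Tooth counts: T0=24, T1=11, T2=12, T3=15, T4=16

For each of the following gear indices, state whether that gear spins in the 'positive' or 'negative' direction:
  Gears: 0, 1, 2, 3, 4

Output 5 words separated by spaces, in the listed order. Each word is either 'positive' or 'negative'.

Gear 0 (driver): positive (depth 0)
  gear 1: meshes with gear 0 -> depth 1 -> negative (opposite of gear 0)
  gear 2: meshes with gear 1 -> depth 2 -> positive (opposite of gear 1)
  gear 3: meshes with gear 2 -> depth 3 -> negative (opposite of gear 2)
  gear 4: meshes with gear 3 -> depth 4 -> positive (opposite of gear 3)
Queried indices 0, 1, 2, 3, 4 -> positive, negative, positive, negative, positive

Answer: positive negative positive negative positive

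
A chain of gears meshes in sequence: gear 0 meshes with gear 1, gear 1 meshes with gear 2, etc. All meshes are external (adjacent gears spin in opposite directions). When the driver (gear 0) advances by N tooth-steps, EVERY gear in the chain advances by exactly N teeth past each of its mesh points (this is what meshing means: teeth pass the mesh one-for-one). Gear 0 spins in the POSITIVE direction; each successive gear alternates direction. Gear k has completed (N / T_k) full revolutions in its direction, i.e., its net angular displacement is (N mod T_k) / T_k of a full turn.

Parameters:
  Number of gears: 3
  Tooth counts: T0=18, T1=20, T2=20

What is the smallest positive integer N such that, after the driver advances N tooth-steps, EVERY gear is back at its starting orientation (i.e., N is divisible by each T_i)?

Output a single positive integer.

Gear k returns to start when N is a multiple of T_k.
All gears at start simultaneously when N is a common multiple of [18, 20, 20]; the smallest such N is lcm(18, 20, 20).
Start: lcm = T0 = 18
Fold in T1=20: gcd(18, 20) = 2; lcm(18, 20) = 18 * 20 / 2 = 360 / 2 = 180
Fold in T2=20: gcd(180, 20) = 20; lcm(180, 20) = 180 * 20 / 20 = 3600 / 20 = 180
Full cycle length = 180

Answer: 180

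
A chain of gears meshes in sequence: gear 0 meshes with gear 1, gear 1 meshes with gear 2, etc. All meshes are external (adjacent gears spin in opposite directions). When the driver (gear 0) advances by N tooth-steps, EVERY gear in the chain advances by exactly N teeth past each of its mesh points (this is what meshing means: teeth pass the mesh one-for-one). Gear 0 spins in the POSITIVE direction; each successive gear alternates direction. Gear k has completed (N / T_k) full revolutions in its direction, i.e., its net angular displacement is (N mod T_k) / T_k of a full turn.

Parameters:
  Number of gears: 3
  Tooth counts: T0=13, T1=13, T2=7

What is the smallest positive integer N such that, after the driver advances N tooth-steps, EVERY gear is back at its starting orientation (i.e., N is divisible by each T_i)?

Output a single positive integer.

Gear k returns to start when N is a multiple of T_k.
All gears at start simultaneously when N is a common multiple of [13, 13, 7]; the smallest such N is lcm(13, 13, 7).
Start: lcm = T0 = 13
Fold in T1=13: gcd(13, 13) = 13; lcm(13, 13) = 13 * 13 / 13 = 169 / 13 = 13
Fold in T2=7: gcd(13, 7) = 1; lcm(13, 7) = 13 * 7 / 1 = 91 / 1 = 91
Full cycle length = 91

Answer: 91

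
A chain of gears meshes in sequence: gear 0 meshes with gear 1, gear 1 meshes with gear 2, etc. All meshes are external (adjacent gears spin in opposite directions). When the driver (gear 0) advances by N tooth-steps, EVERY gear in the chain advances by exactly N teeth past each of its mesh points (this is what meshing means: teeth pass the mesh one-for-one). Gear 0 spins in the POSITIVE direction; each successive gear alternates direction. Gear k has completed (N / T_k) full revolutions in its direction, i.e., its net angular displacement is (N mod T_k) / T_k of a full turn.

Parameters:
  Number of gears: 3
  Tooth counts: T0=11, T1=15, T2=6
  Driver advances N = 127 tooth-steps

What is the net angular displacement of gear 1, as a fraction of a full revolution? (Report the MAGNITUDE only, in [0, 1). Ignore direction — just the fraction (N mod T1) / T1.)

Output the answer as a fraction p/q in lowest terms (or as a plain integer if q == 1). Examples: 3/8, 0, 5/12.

Chain of 3 gears, tooth counts: [11, 15, 6]
  gear 0: T0=11, direction=positive, advance = 127 mod 11 = 6 teeth = 6/11 turn
  gear 1: T1=15, direction=negative, advance = 127 mod 15 = 7 teeth = 7/15 turn
  gear 2: T2=6, direction=positive, advance = 127 mod 6 = 1 teeth = 1/6 turn
Gear 1: 127 mod 15 = 7
Fraction = 7 / 15 = 7/15 (gcd(7,15)=1) = 7/15

Answer: 7/15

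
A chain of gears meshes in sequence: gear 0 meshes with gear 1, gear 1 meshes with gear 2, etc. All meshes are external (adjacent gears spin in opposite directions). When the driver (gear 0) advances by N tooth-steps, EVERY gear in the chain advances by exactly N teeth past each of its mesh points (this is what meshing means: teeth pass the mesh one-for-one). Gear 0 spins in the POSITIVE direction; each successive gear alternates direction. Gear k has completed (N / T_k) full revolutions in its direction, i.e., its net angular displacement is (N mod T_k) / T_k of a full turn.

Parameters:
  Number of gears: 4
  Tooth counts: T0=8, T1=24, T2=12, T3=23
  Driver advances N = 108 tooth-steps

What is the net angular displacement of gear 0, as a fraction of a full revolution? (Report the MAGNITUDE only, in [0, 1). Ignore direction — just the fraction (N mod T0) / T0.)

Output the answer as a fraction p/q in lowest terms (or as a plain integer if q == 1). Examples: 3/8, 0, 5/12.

Answer: 1/2

Derivation:
Chain of 4 gears, tooth counts: [8, 24, 12, 23]
  gear 0: T0=8, direction=positive, advance = 108 mod 8 = 4 teeth = 4/8 turn
  gear 1: T1=24, direction=negative, advance = 108 mod 24 = 12 teeth = 12/24 turn
  gear 2: T2=12, direction=positive, advance = 108 mod 12 = 0 teeth = 0/12 turn
  gear 3: T3=23, direction=negative, advance = 108 mod 23 = 16 teeth = 16/23 turn
Gear 0: 108 mod 8 = 4
Fraction = 4 / 8 = 1/2 (gcd(4,8)=4) = 1/2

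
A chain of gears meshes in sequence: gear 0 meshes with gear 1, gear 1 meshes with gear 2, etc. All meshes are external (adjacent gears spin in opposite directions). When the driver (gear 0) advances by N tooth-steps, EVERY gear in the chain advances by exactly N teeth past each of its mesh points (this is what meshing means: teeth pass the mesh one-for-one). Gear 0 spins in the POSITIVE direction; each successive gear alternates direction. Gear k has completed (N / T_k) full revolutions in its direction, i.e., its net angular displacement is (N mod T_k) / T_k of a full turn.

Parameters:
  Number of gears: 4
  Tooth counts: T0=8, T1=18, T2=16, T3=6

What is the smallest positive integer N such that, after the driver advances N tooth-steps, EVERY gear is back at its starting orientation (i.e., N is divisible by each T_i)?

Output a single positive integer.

Answer: 144

Derivation:
Gear k returns to start when N is a multiple of T_k.
All gears at start simultaneously when N is a common multiple of [8, 18, 16, 6]; the smallest such N is lcm(8, 18, 16, 6).
Start: lcm = T0 = 8
Fold in T1=18: gcd(8, 18) = 2; lcm(8, 18) = 8 * 18 / 2 = 144 / 2 = 72
Fold in T2=16: gcd(72, 16) = 8; lcm(72, 16) = 72 * 16 / 8 = 1152 / 8 = 144
Fold in T3=6: gcd(144, 6) = 6; lcm(144, 6) = 144 * 6 / 6 = 864 / 6 = 144
Full cycle length = 144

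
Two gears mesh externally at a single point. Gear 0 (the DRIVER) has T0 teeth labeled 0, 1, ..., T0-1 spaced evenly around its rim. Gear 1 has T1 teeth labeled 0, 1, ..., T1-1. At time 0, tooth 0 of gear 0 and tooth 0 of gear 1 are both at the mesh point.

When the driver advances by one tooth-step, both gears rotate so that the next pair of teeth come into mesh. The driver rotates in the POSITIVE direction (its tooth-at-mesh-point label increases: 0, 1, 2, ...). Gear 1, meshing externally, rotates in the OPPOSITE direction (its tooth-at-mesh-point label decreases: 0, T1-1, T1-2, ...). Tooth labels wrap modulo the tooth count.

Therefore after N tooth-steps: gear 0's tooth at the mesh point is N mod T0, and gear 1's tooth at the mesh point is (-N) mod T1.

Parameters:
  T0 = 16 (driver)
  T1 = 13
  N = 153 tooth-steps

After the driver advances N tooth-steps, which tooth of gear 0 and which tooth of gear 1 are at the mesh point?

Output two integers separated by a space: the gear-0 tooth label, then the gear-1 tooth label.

Answer: 9 3

Derivation:
Gear 0 (driver, T0=16): tooth at mesh = N mod T0
  153 = 9 * 16 + 9, so 153 mod 16 = 9
  gear 0 tooth = 9
Gear 1 (driven, T1=13): tooth at mesh = (-N) mod T1
  153 = 11 * 13 + 10, so 153 mod 13 = 10
  (-153) mod 13 = (-10) mod 13 = 13 - 10 = 3
Mesh after 153 steps: gear-0 tooth 9 meets gear-1 tooth 3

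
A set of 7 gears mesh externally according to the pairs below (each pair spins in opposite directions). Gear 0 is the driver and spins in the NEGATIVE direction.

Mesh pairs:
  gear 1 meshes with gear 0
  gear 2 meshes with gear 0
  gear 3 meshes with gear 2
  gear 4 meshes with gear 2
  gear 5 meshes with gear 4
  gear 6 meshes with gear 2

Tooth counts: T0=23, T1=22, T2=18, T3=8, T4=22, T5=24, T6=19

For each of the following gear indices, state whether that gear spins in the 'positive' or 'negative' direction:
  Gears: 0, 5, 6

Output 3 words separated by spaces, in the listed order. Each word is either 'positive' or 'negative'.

Gear 0 (driver): negative (depth 0)
  gear 1: meshes with gear 0 -> depth 1 -> positive (opposite of gear 0)
  gear 2: meshes with gear 0 -> depth 1 -> positive (opposite of gear 0)
  gear 3: meshes with gear 2 -> depth 2 -> negative (opposite of gear 2)
  gear 4: meshes with gear 2 -> depth 2 -> negative (opposite of gear 2)
  gear 5: meshes with gear 4 -> depth 3 -> positive (opposite of gear 4)
  gear 6: meshes with gear 2 -> depth 2 -> negative (opposite of gear 2)
Queried indices 0, 5, 6 -> negative, positive, negative

Answer: negative positive negative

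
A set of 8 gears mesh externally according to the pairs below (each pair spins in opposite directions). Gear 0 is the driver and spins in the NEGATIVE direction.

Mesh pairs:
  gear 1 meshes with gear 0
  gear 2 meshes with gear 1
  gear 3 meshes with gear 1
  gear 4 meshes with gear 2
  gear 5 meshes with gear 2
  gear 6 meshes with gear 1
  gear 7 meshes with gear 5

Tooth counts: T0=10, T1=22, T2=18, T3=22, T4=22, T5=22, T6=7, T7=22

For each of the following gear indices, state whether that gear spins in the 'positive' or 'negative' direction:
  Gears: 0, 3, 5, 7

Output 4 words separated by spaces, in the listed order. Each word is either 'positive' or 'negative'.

Answer: negative negative positive negative

Derivation:
Gear 0 (driver): negative (depth 0)
  gear 1: meshes with gear 0 -> depth 1 -> positive (opposite of gear 0)
  gear 2: meshes with gear 1 -> depth 2 -> negative (opposite of gear 1)
  gear 3: meshes with gear 1 -> depth 2 -> negative (opposite of gear 1)
  gear 4: meshes with gear 2 -> depth 3 -> positive (opposite of gear 2)
  gear 5: meshes with gear 2 -> depth 3 -> positive (opposite of gear 2)
  gear 6: meshes with gear 1 -> depth 2 -> negative (opposite of gear 1)
  gear 7: meshes with gear 5 -> depth 4 -> negative (opposite of gear 5)
Queried indices 0, 3, 5, 7 -> negative, negative, positive, negative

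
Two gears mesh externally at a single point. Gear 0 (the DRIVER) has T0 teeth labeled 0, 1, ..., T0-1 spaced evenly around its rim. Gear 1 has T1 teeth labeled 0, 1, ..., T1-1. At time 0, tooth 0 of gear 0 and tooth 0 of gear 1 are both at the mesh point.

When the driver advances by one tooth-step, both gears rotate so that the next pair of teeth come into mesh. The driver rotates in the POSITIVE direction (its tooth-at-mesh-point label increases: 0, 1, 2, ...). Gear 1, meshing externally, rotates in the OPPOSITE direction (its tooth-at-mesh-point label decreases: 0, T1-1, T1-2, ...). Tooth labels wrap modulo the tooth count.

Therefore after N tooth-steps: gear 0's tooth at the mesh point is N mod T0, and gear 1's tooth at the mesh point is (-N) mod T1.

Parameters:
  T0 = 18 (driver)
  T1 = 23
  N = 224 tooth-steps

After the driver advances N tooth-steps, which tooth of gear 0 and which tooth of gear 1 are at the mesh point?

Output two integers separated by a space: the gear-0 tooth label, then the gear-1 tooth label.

Gear 0 (driver, T0=18): tooth at mesh = N mod T0
  224 = 12 * 18 + 8, so 224 mod 18 = 8
  gear 0 tooth = 8
Gear 1 (driven, T1=23): tooth at mesh = (-N) mod T1
  224 = 9 * 23 + 17, so 224 mod 23 = 17
  (-224) mod 23 = (-17) mod 23 = 23 - 17 = 6
Mesh after 224 steps: gear-0 tooth 8 meets gear-1 tooth 6

Answer: 8 6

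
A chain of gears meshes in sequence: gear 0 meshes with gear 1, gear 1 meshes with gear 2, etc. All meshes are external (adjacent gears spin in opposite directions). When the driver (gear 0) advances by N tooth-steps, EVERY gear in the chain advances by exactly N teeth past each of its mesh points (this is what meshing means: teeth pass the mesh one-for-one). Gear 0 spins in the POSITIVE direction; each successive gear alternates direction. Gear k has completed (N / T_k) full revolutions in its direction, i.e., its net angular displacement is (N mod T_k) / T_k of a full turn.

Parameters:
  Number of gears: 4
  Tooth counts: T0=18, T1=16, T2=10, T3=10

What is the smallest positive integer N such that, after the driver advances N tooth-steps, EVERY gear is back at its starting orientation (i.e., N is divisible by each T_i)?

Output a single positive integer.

Answer: 720

Derivation:
Gear k returns to start when N is a multiple of T_k.
All gears at start simultaneously when N is a common multiple of [18, 16, 10, 10]; the smallest such N is lcm(18, 16, 10, 10).
Start: lcm = T0 = 18
Fold in T1=16: gcd(18, 16) = 2; lcm(18, 16) = 18 * 16 / 2 = 288 / 2 = 144
Fold in T2=10: gcd(144, 10) = 2; lcm(144, 10) = 144 * 10 / 2 = 1440 / 2 = 720
Fold in T3=10: gcd(720, 10) = 10; lcm(720, 10) = 720 * 10 / 10 = 7200 / 10 = 720
Full cycle length = 720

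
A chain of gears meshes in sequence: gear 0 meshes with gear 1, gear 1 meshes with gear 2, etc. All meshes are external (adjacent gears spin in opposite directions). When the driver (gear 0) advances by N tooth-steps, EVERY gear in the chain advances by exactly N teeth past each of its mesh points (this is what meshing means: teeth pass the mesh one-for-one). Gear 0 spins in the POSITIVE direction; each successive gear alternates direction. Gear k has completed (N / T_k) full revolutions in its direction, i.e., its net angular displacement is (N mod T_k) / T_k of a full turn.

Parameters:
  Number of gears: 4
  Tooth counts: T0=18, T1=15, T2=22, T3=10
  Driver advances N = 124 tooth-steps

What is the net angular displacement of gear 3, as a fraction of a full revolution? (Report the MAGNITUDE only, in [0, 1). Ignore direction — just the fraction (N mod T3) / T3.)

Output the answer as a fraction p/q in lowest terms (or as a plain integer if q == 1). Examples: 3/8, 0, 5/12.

Answer: 2/5

Derivation:
Chain of 4 gears, tooth counts: [18, 15, 22, 10]
  gear 0: T0=18, direction=positive, advance = 124 mod 18 = 16 teeth = 16/18 turn
  gear 1: T1=15, direction=negative, advance = 124 mod 15 = 4 teeth = 4/15 turn
  gear 2: T2=22, direction=positive, advance = 124 mod 22 = 14 teeth = 14/22 turn
  gear 3: T3=10, direction=negative, advance = 124 mod 10 = 4 teeth = 4/10 turn
Gear 3: 124 mod 10 = 4
Fraction = 4 / 10 = 2/5 (gcd(4,10)=2) = 2/5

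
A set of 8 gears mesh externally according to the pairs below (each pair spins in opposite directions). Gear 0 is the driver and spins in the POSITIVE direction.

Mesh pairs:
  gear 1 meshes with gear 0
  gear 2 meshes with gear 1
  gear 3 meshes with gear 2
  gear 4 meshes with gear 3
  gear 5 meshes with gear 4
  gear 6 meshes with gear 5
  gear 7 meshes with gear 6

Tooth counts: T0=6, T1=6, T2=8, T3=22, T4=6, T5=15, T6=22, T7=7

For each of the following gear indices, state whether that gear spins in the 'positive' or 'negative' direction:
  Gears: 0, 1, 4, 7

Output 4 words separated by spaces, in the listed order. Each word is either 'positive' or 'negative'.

Gear 0 (driver): positive (depth 0)
  gear 1: meshes with gear 0 -> depth 1 -> negative (opposite of gear 0)
  gear 2: meshes with gear 1 -> depth 2 -> positive (opposite of gear 1)
  gear 3: meshes with gear 2 -> depth 3 -> negative (opposite of gear 2)
  gear 4: meshes with gear 3 -> depth 4 -> positive (opposite of gear 3)
  gear 5: meshes with gear 4 -> depth 5 -> negative (opposite of gear 4)
  gear 6: meshes with gear 5 -> depth 6 -> positive (opposite of gear 5)
  gear 7: meshes with gear 6 -> depth 7 -> negative (opposite of gear 6)
Queried indices 0, 1, 4, 7 -> positive, negative, positive, negative

Answer: positive negative positive negative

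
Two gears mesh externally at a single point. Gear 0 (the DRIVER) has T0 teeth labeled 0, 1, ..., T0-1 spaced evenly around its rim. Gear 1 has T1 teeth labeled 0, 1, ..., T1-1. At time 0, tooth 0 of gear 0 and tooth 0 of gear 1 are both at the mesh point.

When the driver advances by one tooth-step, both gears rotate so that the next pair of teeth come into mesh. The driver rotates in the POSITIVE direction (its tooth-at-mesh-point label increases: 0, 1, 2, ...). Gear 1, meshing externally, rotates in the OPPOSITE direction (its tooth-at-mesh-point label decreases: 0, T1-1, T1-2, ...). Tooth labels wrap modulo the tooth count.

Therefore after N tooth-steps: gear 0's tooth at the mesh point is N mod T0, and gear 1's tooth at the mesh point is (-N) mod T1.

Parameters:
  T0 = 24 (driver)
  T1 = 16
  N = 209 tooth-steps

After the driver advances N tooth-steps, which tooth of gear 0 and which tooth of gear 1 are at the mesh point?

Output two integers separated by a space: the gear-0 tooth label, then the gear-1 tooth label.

Gear 0 (driver, T0=24): tooth at mesh = N mod T0
  209 = 8 * 24 + 17, so 209 mod 24 = 17
  gear 0 tooth = 17
Gear 1 (driven, T1=16): tooth at mesh = (-N) mod T1
  209 = 13 * 16 + 1, so 209 mod 16 = 1
  (-209) mod 16 = (-1) mod 16 = 16 - 1 = 15
Mesh after 209 steps: gear-0 tooth 17 meets gear-1 tooth 15

Answer: 17 15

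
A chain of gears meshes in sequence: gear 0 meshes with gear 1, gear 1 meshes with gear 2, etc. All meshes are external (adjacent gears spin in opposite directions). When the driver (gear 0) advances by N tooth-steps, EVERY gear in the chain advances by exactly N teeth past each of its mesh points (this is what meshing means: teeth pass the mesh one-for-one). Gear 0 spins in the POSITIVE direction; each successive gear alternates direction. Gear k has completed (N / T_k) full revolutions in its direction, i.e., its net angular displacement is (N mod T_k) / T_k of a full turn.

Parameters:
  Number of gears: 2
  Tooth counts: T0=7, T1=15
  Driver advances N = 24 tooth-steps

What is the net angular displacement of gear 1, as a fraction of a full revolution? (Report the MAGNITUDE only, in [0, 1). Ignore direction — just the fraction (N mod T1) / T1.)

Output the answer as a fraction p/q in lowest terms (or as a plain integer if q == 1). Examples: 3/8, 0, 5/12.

Chain of 2 gears, tooth counts: [7, 15]
  gear 0: T0=7, direction=positive, advance = 24 mod 7 = 3 teeth = 3/7 turn
  gear 1: T1=15, direction=negative, advance = 24 mod 15 = 9 teeth = 9/15 turn
Gear 1: 24 mod 15 = 9
Fraction = 9 / 15 = 3/5 (gcd(9,15)=3) = 3/5

Answer: 3/5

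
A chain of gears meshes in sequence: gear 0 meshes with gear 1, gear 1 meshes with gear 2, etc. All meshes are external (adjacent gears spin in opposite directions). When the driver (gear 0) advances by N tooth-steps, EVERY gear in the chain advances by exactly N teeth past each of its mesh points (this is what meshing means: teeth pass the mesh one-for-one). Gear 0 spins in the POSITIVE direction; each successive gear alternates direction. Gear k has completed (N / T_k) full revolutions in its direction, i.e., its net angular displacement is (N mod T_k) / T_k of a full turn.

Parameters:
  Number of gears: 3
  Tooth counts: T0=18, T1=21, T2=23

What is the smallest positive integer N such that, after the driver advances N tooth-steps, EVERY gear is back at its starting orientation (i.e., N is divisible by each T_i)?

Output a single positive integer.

Answer: 2898

Derivation:
Gear k returns to start when N is a multiple of T_k.
All gears at start simultaneously when N is a common multiple of [18, 21, 23]; the smallest such N is lcm(18, 21, 23).
Start: lcm = T0 = 18
Fold in T1=21: gcd(18, 21) = 3; lcm(18, 21) = 18 * 21 / 3 = 378 / 3 = 126
Fold in T2=23: gcd(126, 23) = 1; lcm(126, 23) = 126 * 23 / 1 = 2898 / 1 = 2898
Full cycle length = 2898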